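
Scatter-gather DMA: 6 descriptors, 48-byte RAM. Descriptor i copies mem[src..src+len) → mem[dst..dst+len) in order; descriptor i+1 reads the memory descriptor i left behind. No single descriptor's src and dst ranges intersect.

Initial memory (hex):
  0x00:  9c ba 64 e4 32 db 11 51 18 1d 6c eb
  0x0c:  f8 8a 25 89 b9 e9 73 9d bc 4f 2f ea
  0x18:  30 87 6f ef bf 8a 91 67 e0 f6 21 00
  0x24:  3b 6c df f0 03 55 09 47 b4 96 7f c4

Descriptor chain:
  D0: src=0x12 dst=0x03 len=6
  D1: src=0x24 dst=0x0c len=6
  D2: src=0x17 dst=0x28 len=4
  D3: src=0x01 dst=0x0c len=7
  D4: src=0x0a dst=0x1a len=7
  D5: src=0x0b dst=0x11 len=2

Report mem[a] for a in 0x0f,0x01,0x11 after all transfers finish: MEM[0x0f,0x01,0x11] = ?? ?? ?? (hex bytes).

MEM[0x0f,0x01,0x11] = 9d ba eb

D0: mem[0x03..0x08] <- [73 9d bc 4f 2f ea]
D1: mem[0x0c..0x11] <- [3b 6c df f0 03 55]
D2: mem[0x28..0x2b] <- [ea 30 87 6f]
D3: mem[0x0c..0x12] <- [ba 64 73 9d bc 4f 2f]
D4: mem[0x1a..0x20] <- [6c eb ba 64 73 9d bc]
D5: mem[0x11..0x12] <- [eb ba]
query mem[0x0f]=0x9d, mem[0x01]=0xba, mem[0x11]=0xeb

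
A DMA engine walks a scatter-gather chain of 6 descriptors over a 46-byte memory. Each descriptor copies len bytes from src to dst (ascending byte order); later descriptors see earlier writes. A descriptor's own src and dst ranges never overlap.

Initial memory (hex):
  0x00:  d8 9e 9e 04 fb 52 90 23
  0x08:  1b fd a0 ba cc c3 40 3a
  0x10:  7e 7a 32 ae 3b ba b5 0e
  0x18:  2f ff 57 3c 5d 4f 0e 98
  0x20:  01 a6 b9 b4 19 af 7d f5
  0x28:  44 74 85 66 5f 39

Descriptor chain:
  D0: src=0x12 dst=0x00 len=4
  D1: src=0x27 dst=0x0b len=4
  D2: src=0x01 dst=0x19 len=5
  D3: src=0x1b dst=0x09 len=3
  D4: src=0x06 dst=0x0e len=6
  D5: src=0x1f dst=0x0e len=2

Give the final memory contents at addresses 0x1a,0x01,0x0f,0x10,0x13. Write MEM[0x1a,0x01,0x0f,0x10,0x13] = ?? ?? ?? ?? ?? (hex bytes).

[0] 0x12->0x00 len=4 : 32 ae 3b ba
[1] 0x27->0x0b len=4 : f5 44 74 85
[2] 0x01->0x19 len=5 : ae 3b ba fb 52
[3] 0x1b->0x09 len=3 : ba fb 52
[4] 0x06->0x0e len=6 : 90 23 1b ba fb 52
[5] 0x1f->0x0e len=2 : 98 01
query mem[0x1a]=0x3b, mem[0x01]=0xae, mem[0x0f]=0x01, mem[0x10]=0x1b, mem[0x13]=0x52

MEM[0x1a,0x01,0x0f,0x10,0x13] = 3b ae 01 1b 52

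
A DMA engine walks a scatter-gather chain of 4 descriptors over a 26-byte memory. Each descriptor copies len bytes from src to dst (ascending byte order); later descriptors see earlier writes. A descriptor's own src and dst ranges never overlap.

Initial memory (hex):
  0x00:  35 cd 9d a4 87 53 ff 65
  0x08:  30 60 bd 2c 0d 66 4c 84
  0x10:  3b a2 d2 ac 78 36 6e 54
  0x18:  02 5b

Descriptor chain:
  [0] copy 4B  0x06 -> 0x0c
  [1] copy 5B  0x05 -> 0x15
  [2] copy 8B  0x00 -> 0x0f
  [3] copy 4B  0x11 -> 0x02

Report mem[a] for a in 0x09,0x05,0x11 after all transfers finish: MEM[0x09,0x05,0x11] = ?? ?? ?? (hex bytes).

#0 dst[0x0c+4] := {0xff,0x65,0x30,0x60}
#1 dst[0x15+5] := {0x53,0xff,0x65,0x30,0x60}
#2 dst[0x0f+8] := {0x35,0xcd,0x9d,0xa4,0x87,0x53,0xff,0x65}
#3 dst[0x02+4] := {0x9d,0xa4,0x87,0x53}
query mem[0x09]=0x60, mem[0x05]=0x53, mem[0x11]=0x9d

MEM[0x09,0x05,0x11] = 60 53 9d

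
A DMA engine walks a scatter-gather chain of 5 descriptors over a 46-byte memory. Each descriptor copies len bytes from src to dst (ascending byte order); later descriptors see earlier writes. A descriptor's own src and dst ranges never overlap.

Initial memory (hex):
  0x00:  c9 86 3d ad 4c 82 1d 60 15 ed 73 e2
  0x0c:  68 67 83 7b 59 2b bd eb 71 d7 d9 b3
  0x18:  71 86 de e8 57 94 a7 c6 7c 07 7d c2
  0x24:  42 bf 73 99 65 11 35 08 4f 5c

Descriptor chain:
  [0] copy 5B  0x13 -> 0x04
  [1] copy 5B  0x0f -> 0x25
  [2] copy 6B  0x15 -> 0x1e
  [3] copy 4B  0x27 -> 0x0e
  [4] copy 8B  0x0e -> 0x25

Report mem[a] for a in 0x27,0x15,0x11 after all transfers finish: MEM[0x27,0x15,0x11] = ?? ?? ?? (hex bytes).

MEM[0x27,0x15,0x11] = eb d7 35

#0 dst[0x04+5] := {0xeb,0x71,0xd7,0xd9,0xb3}
#1 dst[0x25+5] := {0x7b,0x59,0x2b,0xbd,0xeb}
#2 dst[0x1e+6] := {0xd7,0xd9,0xb3,0x71,0x86,0xde}
#3 dst[0x0e+4] := {0x2b,0xbd,0xeb,0x35}
#4 dst[0x25+8] := {0x2b,0xbd,0xeb,0x35,0xbd,0xeb,0x71,0xd7}
query mem[0x27]=0xeb, mem[0x15]=0xd7, mem[0x11]=0x35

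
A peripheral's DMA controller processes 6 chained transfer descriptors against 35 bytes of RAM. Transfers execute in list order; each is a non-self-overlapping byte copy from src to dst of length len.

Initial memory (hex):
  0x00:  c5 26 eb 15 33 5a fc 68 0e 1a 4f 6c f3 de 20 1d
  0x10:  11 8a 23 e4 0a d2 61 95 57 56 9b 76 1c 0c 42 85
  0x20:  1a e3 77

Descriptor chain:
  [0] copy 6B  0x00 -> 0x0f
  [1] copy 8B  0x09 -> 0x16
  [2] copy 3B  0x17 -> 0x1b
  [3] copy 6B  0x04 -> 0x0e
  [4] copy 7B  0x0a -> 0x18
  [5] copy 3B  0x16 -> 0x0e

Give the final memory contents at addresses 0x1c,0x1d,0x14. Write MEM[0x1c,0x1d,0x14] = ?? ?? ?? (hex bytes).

MEM[0x1c,0x1d,0x14] = 33 5a 5a

[0] 0x00->0x0f len=6 : c5 26 eb 15 33 5a
[1] 0x09->0x16 len=8 : 1a 4f 6c f3 de 20 c5 26
[2] 0x17->0x1b len=3 : 4f 6c f3
[3] 0x04->0x0e len=6 : 33 5a fc 68 0e 1a
[4] 0x0a->0x18 len=7 : 4f 6c f3 de 33 5a fc
[5] 0x16->0x0e len=3 : 1a 4f 4f
query mem[0x1c]=0x33, mem[0x1d]=0x5a, mem[0x14]=0x5a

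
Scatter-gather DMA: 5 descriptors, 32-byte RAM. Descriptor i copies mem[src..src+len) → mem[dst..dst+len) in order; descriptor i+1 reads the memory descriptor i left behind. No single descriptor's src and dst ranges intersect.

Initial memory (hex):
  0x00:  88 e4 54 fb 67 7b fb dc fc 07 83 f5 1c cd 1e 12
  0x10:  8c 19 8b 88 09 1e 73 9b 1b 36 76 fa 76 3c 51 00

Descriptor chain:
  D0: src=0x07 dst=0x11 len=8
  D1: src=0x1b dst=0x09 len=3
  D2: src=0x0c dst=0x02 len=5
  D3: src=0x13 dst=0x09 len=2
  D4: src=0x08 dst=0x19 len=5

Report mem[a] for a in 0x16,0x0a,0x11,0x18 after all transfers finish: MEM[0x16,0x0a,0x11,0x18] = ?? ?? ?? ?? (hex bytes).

MEM[0x16,0x0a,0x11,0x18] = 1c 83 dc 1e

#0 dst[0x11+8] := {0xdc,0xfc,0x07,0x83,0xf5,0x1c,0xcd,0x1e}
#1 dst[0x09+3] := {0xfa,0x76,0x3c}
#2 dst[0x02+5] := {0x1c,0xcd,0x1e,0x12,0x8c}
#3 dst[0x09+2] := {0x07,0x83}
#4 dst[0x19+5] := {0xfc,0x07,0x83,0x3c,0x1c}
query mem[0x16]=0x1c, mem[0x0a]=0x83, mem[0x11]=0xdc, mem[0x18]=0x1e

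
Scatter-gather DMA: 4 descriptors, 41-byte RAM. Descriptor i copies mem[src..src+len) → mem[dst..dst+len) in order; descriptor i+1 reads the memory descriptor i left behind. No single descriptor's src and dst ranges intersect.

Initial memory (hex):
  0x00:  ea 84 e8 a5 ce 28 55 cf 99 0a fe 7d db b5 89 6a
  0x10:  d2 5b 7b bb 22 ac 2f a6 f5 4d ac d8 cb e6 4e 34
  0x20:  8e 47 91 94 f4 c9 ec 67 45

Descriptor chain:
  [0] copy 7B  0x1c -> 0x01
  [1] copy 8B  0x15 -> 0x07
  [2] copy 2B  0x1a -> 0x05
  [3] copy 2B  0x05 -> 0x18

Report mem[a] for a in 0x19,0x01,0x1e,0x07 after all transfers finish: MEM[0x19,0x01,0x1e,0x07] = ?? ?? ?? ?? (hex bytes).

D0: mem[0x01..0x07] <- [cb e6 4e 34 8e 47 91]
D1: mem[0x07..0x0e] <- [ac 2f a6 f5 4d ac d8 cb]
D2: mem[0x05..0x06] <- [ac d8]
D3: mem[0x18..0x19] <- [ac d8]
query mem[0x19]=0xd8, mem[0x01]=0xcb, mem[0x1e]=0x4e, mem[0x07]=0xac

MEM[0x19,0x01,0x1e,0x07] = d8 cb 4e ac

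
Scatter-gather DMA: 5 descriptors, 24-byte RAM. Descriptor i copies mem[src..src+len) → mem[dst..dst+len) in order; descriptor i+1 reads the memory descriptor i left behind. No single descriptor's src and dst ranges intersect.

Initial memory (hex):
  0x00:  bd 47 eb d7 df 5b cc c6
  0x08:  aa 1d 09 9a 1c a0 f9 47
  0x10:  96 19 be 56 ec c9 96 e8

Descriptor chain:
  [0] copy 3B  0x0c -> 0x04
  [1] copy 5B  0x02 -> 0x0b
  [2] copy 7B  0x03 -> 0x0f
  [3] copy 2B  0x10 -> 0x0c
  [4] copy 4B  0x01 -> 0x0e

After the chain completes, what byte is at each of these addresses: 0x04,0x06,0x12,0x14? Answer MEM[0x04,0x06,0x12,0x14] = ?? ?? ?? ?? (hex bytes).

MEM[0x04,0x06,0x12,0x14] = 1c f9 f9 aa

[0] 0x0c->0x04 len=3 : 1c a0 f9
[1] 0x02->0x0b len=5 : eb d7 1c a0 f9
[2] 0x03->0x0f len=7 : d7 1c a0 f9 c6 aa 1d
[3] 0x10->0x0c len=2 : 1c a0
[4] 0x01->0x0e len=4 : 47 eb d7 1c
query mem[0x04]=0x1c, mem[0x06]=0xf9, mem[0x12]=0xf9, mem[0x14]=0xaa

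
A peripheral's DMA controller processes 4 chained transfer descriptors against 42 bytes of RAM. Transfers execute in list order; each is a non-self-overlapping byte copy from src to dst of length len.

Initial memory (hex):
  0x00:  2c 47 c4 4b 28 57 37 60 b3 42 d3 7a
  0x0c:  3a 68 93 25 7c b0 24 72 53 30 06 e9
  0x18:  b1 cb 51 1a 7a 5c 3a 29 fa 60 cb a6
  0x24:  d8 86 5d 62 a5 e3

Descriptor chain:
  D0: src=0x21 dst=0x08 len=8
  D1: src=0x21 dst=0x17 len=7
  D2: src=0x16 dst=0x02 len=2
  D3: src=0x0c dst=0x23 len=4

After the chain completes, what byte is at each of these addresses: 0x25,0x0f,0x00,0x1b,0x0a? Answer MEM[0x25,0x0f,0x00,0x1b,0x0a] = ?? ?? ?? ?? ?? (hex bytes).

#0 dst[0x08+8] := {0x60,0xcb,0xa6,0xd8,0x86,0x5d,0x62,0xa5}
#1 dst[0x17+7] := {0x60,0xcb,0xa6,0xd8,0x86,0x5d,0x62}
#2 dst[0x02+2] := {0x06,0x60}
#3 dst[0x23+4] := {0x86,0x5d,0x62,0xa5}
query mem[0x25]=0x62, mem[0x0f]=0xa5, mem[0x00]=0x2c, mem[0x1b]=0x86, mem[0x0a]=0xa6

MEM[0x25,0x0f,0x00,0x1b,0x0a] = 62 a5 2c 86 a6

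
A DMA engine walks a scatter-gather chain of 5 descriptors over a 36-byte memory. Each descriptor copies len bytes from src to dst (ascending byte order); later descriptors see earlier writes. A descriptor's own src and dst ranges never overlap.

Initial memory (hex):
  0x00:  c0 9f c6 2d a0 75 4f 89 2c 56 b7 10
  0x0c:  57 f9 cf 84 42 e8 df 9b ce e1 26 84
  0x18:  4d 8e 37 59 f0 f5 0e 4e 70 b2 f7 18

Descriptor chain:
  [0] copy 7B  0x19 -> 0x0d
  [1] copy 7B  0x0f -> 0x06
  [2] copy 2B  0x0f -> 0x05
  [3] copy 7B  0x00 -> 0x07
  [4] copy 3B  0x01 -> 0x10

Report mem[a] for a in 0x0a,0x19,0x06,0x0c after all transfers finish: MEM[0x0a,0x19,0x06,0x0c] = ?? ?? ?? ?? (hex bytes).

[0] 0x19->0x0d len=7 : 8e 37 59 f0 f5 0e 4e
[1] 0x0f->0x06 len=7 : 59 f0 f5 0e 4e ce e1
[2] 0x0f->0x05 len=2 : 59 f0
[3] 0x00->0x07 len=7 : c0 9f c6 2d a0 59 f0
[4] 0x01->0x10 len=3 : 9f c6 2d
query mem[0x0a]=0x2d, mem[0x19]=0x8e, mem[0x06]=0xf0, mem[0x0c]=0x59

MEM[0x0a,0x19,0x06,0x0c] = 2d 8e f0 59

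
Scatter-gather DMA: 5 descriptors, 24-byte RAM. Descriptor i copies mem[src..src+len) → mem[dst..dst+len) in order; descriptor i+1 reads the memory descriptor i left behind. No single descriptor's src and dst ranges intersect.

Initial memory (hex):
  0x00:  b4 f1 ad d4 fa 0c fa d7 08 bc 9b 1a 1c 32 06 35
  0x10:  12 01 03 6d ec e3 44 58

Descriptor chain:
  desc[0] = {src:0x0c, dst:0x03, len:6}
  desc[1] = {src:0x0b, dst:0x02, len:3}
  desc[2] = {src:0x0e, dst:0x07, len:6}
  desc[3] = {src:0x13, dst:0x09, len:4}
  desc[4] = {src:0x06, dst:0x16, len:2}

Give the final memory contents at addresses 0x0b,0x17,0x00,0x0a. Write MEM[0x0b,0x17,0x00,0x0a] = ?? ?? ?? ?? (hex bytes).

MEM[0x0b,0x17,0x00,0x0a] = e3 06 b4 ec

D0: mem[0x03..0x08] <- [1c 32 06 35 12 01]
D1: mem[0x02..0x04] <- [1a 1c 32]
D2: mem[0x07..0x0c] <- [06 35 12 01 03 6d]
D3: mem[0x09..0x0c] <- [6d ec e3 44]
D4: mem[0x16..0x17] <- [35 06]
query mem[0x0b]=0xe3, mem[0x17]=0x06, mem[0x00]=0xb4, mem[0x0a]=0xec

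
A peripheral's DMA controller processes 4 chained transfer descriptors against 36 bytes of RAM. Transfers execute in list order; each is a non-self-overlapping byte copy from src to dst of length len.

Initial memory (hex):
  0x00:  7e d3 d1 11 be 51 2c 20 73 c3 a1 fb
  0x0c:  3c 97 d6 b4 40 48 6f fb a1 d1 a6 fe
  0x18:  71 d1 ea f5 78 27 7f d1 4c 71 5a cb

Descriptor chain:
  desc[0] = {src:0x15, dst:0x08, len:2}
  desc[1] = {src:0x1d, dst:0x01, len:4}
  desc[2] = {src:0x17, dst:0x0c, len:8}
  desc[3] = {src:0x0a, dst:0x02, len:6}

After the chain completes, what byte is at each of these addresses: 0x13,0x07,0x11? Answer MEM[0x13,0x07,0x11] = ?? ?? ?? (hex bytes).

#0 dst[0x08+2] := {0xd1,0xa6}
#1 dst[0x01+4] := {0x27,0x7f,0xd1,0x4c}
#2 dst[0x0c+8] := {0xfe,0x71,0xd1,0xea,0xf5,0x78,0x27,0x7f}
#3 dst[0x02+6] := {0xa1,0xfb,0xfe,0x71,0xd1,0xea}
query mem[0x13]=0x7f, mem[0x07]=0xea, mem[0x11]=0x78

MEM[0x13,0x07,0x11] = 7f ea 78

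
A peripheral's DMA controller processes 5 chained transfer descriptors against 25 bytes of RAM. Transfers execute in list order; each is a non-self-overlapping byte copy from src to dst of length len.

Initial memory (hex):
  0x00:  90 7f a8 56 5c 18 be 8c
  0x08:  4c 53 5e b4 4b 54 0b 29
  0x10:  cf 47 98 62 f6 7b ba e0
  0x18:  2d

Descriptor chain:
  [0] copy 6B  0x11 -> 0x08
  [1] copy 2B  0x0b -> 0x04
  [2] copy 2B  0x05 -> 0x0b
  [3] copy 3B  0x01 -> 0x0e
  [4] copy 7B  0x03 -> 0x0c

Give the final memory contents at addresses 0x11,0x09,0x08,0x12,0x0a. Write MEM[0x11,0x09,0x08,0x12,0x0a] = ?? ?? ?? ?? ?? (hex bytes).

D0: mem[0x08..0x0d] <- [47 98 62 f6 7b ba]
D1: mem[0x04..0x05] <- [f6 7b]
D2: mem[0x0b..0x0c] <- [7b be]
D3: mem[0x0e..0x10] <- [7f a8 56]
D4: mem[0x0c..0x12] <- [56 f6 7b be 8c 47 98]
query mem[0x11]=0x47, mem[0x09]=0x98, mem[0x08]=0x47, mem[0x12]=0x98, mem[0x0a]=0x62

MEM[0x11,0x09,0x08,0x12,0x0a] = 47 98 47 98 62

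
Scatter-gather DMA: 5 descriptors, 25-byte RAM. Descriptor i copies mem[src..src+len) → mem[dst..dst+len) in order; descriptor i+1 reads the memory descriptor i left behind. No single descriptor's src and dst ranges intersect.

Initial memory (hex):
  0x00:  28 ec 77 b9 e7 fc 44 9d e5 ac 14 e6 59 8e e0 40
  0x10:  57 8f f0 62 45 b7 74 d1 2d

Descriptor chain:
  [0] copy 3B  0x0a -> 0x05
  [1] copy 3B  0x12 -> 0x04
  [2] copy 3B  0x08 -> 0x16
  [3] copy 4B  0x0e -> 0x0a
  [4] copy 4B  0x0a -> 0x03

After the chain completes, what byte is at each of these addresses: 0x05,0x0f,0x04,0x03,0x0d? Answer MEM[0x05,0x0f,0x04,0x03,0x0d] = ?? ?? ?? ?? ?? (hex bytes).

MEM[0x05,0x0f,0x04,0x03,0x0d] = 57 40 40 e0 8f

  after D0: wrote 3B at 0x05 = 14e659
  after D1: wrote 3B at 0x04 = f06245
  after D2: wrote 3B at 0x16 = e5ac14
  after D3: wrote 4B at 0x0a = e040578f
  after D4: wrote 4B at 0x03 = e040578f
query mem[0x05]=0x57, mem[0x0f]=0x40, mem[0x04]=0x40, mem[0x03]=0xe0, mem[0x0d]=0x8f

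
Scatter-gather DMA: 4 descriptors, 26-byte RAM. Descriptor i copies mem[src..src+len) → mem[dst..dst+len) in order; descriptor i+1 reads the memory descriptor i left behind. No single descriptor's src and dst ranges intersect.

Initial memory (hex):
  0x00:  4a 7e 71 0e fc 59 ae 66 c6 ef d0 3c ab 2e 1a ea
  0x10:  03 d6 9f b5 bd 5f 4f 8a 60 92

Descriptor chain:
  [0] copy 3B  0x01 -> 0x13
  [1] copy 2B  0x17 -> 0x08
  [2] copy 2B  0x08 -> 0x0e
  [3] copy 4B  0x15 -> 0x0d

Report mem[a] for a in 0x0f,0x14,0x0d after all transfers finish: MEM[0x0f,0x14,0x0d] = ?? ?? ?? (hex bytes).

D0: mem[0x13..0x15] <- [7e 71 0e]
D1: mem[0x08..0x09] <- [8a 60]
D2: mem[0x0e..0x0f] <- [8a 60]
D3: mem[0x0d..0x10] <- [0e 4f 8a 60]
query mem[0x0f]=0x8a, mem[0x14]=0x71, mem[0x0d]=0x0e

MEM[0x0f,0x14,0x0d] = 8a 71 0e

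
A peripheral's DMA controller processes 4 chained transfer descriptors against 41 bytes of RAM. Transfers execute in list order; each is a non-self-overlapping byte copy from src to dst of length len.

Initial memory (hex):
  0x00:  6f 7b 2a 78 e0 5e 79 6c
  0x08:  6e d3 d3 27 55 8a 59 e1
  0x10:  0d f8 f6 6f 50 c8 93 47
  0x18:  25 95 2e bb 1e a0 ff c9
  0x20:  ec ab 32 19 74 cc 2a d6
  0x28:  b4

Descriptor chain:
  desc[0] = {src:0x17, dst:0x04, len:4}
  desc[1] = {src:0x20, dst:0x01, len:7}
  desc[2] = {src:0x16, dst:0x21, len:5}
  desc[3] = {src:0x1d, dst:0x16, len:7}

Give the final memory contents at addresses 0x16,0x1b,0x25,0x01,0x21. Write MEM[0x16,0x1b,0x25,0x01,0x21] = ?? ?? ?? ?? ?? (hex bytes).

D0: mem[0x04..0x07] <- [47 25 95 2e]
D1: mem[0x01..0x07] <- [ec ab 32 19 74 cc 2a]
D2: mem[0x21..0x25] <- [93 47 25 95 2e]
D3: mem[0x16..0x1c] <- [a0 ff c9 ec 93 47 25]
query mem[0x16]=0xa0, mem[0x1b]=0x47, mem[0x25]=0x2e, mem[0x01]=0xec, mem[0x21]=0x93

MEM[0x16,0x1b,0x25,0x01,0x21] = a0 47 2e ec 93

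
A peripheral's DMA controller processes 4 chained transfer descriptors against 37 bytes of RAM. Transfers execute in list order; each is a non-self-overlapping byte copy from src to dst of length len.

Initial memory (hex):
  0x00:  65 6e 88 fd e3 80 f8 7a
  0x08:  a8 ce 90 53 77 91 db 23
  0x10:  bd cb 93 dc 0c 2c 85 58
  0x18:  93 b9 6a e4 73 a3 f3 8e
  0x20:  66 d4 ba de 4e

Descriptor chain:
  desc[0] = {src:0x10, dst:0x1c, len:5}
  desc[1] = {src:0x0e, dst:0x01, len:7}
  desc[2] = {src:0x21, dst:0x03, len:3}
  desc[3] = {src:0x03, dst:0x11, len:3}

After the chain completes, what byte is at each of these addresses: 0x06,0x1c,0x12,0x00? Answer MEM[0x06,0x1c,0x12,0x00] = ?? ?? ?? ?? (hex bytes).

MEM[0x06,0x1c,0x12,0x00] = dc bd ba 65

#0 dst[0x1c+5] := {0xbd,0xcb,0x93,0xdc,0x0c}
#1 dst[0x01+7] := {0xdb,0x23,0xbd,0xcb,0x93,0xdc,0x0c}
#2 dst[0x03+3] := {0xd4,0xba,0xde}
#3 dst[0x11+3] := {0xd4,0xba,0xde}
query mem[0x06]=0xdc, mem[0x1c]=0xbd, mem[0x12]=0xba, mem[0x00]=0x65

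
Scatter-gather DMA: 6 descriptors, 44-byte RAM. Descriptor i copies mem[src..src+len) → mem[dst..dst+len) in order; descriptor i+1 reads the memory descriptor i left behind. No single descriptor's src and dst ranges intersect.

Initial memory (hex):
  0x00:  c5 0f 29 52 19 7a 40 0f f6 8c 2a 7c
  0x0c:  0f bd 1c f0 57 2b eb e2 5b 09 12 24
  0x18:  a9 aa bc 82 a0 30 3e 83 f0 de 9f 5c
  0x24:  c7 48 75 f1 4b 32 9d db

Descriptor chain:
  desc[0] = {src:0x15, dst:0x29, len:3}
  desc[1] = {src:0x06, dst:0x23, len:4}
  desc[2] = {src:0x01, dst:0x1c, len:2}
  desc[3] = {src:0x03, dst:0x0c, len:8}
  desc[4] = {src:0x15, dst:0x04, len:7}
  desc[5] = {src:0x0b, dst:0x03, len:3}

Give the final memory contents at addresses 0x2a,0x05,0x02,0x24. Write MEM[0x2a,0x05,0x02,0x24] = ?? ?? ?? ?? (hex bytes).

[0] 0x15->0x29 len=3 : 09 12 24
[1] 0x06->0x23 len=4 : 40 0f f6 8c
[2] 0x01->0x1c len=2 : 0f 29
[3] 0x03->0x0c len=8 : 52 19 7a 40 0f f6 8c 2a
[4] 0x15->0x04 len=7 : 09 12 24 a9 aa bc 82
[5] 0x0b->0x03 len=3 : 7c 52 19
query mem[0x2a]=0x12, mem[0x05]=0x19, mem[0x02]=0x29, mem[0x24]=0x0f

MEM[0x2a,0x05,0x02,0x24] = 12 19 29 0f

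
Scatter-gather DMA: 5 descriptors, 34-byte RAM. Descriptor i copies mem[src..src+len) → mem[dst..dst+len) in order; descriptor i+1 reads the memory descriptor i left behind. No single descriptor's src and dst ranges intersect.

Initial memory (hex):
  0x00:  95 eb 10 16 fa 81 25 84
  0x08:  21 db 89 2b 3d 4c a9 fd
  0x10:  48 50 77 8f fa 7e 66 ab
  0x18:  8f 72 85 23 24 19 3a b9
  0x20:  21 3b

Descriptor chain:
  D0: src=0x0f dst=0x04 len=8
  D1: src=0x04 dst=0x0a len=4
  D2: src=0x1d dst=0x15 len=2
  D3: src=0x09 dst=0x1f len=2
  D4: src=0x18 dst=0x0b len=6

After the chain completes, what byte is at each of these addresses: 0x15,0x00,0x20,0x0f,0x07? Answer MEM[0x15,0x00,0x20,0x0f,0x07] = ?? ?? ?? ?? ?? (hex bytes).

MEM[0x15,0x00,0x20,0x0f,0x07] = 19 95 fd 24 77

  after D0: wrote 8B at 0x04 = fd4850778ffa7e66
  after D1: wrote 4B at 0x0a = fd485077
  after D2: wrote 2B at 0x15 = 193a
  after D3: wrote 2B at 0x1f = fafd
  after D4: wrote 6B at 0x0b = 8f7285232419
query mem[0x15]=0x19, mem[0x00]=0x95, mem[0x20]=0xfd, mem[0x0f]=0x24, mem[0x07]=0x77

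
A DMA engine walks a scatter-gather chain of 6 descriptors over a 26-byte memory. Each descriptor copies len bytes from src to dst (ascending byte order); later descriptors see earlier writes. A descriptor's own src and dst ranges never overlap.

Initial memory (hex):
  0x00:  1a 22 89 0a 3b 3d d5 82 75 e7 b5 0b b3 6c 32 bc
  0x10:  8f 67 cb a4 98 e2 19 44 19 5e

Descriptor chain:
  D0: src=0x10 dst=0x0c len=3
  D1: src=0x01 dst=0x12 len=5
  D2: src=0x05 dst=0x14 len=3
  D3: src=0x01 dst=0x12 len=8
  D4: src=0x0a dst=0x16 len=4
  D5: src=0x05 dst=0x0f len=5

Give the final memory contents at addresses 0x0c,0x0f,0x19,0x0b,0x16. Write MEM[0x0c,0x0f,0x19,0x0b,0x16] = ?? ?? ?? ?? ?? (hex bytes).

MEM[0x0c,0x0f,0x19,0x0b,0x16] = 8f 3d 67 0b b5

  after D0: wrote 3B at 0x0c = 8f67cb
  after D1: wrote 5B at 0x12 = 22890a3b3d
  after D2: wrote 3B at 0x14 = 3dd582
  after D3: wrote 8B at 0x12 = 22890a3b3dd58275
  after D4: wrote 4B at 0x16 = b50b8f67
  after D5: wrote 5B at 0x0f = 3dd58275e7
query mem[0x0c]=0x8f, mem[0x0f]=0x3d, mem[0x19]=0x67, mem[0x0b]=0x0b, mem[0x16]=0xb5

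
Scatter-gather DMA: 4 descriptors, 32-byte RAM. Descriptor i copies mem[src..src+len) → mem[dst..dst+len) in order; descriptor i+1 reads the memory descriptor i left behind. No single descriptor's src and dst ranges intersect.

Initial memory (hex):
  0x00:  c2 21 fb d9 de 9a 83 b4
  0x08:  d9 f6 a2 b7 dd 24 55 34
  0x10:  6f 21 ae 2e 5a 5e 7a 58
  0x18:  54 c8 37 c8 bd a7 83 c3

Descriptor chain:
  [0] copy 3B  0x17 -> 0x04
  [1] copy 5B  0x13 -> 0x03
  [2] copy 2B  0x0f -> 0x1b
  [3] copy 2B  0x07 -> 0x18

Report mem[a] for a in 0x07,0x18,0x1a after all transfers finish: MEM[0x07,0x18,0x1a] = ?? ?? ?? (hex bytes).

MEM[0x07,0x18,0x1a] = 58 58 37

D0: mem[0x04..0x06] <- [58 54 c8]
D1: mem[0x03..0x07] <- [2e 5a 5e 7a 58]
D2: mem[0x1b..0x1c] <- [34 6f]
D3: mem[0x18..0x19] <- [58 d9]
query mem[0x07]=0x58, mem[0x18]=0x58, mem[0x1a]=0x37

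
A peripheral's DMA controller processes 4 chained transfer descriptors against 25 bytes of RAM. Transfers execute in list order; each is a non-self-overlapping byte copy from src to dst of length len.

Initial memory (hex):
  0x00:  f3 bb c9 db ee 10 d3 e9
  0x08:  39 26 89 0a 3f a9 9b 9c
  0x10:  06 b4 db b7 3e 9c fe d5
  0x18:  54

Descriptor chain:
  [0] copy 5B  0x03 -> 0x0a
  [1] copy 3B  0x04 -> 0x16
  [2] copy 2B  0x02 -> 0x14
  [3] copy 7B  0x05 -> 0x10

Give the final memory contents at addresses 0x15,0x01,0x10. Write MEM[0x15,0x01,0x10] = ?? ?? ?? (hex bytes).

D0: mem[0x0a..0x0e] <- [db ee 10 d3 e9]
D1: mem[0x16..0x18] <- [ee 10 d3]
D2: mem[0x14..0x15] <- [c9 db]
D3: mem[0x10..0x16] <- [10 d3 e9 39 26 db ee]
query mem[0x15]=0xdb, mem[0x01]=0xbb, mem[0x10]=0x10

MEM[0x15,0x01,0x10] = db bb 10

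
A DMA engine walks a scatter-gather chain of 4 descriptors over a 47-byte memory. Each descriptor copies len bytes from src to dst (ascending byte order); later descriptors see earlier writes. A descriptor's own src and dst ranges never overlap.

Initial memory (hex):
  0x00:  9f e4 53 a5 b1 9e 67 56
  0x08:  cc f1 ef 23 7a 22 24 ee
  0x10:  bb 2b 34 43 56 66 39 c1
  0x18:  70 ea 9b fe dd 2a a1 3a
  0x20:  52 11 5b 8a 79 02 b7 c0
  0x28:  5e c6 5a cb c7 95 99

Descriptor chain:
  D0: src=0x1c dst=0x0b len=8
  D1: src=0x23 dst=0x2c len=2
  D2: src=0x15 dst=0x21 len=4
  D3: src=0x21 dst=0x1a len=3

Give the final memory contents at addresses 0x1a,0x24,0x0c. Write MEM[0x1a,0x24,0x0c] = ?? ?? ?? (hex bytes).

MEM[0x1a,0x24,0x0c] = 66 70 2a

#0 dst[0x0b+8] := {0xdd,0x2a,0xa1,0x3a,0x52,0x11,0x5b,0x8a}
#1 dst[0x2c+2] := {0x8a,0x79}
#2 dst[0x21+4] := {0x66,0x39,0xc1,0x70}
#3 dst[0x1a+3] := {0x66,0x39,0xc1}
query mem[0x1a]=0x66, mem[0x24]=0x70, mem[0x0c]=0x2a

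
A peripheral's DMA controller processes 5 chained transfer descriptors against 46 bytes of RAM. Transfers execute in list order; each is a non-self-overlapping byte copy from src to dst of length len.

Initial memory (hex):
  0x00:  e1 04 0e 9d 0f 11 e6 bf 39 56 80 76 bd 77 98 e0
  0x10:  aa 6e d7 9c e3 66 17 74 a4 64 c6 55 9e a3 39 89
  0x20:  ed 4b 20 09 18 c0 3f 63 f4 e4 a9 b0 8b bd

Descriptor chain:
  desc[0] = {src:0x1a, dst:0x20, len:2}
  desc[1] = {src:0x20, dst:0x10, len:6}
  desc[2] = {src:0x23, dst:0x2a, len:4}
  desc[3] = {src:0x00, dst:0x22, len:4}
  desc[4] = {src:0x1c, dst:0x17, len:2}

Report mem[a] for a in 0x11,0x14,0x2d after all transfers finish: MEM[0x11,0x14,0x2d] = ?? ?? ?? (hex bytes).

MEM[0x11,0x14,0x2d] = 55 18 3f

#0 dst[0x20+2] := {0xc6,0x55}
#1 dst[0x10+6] := {0xc6,0x55,0x20,0x09,0x18,0xc0}
#2 dst[0x2a+4] := {0x09,0x18,0xc0,0x3f}
#3 dst[0x22+4] := {0xe1,0x04,0x0e,0x9d}
#4 dst[0x17+2] := {0x9e,0xa3}
query mem[0x11]=0x55, mem[0x14]=0x18, mem[0x2d]=0x3f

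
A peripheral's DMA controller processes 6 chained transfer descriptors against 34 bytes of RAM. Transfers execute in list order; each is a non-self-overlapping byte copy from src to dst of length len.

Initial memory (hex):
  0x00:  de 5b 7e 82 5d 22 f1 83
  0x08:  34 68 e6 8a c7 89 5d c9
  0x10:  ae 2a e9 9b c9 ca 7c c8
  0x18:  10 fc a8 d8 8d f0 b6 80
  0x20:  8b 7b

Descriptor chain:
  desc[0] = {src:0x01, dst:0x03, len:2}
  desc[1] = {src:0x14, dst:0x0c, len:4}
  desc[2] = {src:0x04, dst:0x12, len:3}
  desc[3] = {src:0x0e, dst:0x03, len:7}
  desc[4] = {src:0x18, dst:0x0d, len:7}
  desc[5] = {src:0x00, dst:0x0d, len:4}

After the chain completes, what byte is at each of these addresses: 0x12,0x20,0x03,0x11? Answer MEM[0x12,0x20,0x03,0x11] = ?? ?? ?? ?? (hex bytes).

  after D0: wrote 2B at 0x03 = 5b7e
  after D1: wrote 4B at 0x0c = c9ca7cc8
  after D2: wrote 3B at 0x12 = 7e22f1
  after D3: wrote 7B at 0x03 = 7cc8ae2a7e22f1
  after D4: wrote 7B at 0x0d = 10fca8d88df0b6
  after D5: wrote 4B at 0x0d = de5b7e7c
query mem[0x12]=0xf0, mem[0x20]=0x8b, mem[0x03]=0x7c, mem[0x11]=0x8d

MEM[0x12,0x20,0x03,0x11] = f0 8b 7c 8d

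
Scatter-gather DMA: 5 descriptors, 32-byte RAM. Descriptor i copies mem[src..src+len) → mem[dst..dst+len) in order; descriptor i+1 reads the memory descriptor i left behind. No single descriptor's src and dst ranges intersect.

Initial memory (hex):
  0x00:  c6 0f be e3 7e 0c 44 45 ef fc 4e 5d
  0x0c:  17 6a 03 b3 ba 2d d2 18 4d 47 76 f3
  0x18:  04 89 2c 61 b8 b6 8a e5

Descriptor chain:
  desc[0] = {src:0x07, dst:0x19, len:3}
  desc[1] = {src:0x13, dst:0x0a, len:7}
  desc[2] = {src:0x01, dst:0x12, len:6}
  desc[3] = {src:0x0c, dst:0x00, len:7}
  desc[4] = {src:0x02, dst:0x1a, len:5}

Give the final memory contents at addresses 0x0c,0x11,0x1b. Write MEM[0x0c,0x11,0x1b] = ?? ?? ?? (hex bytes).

  after D0: wrote 3B at 0x19 = 45effc
  after D1: wrote 7B at 0x0a = 184d4776f30445
  after D2: wrote 6B at 0x12 = 0fbee37e0c44
  after D3: wrote 7B at 0x00 = 4776f304452d0f
  after D4: wrote 5B at 0x1a = f304452d0f
query mem[0x0c]=0x47, mem[0x11]=0x2d, mem[0x1b]=0x04

MEM[0x0c,0x11,0x1b] = 47 2d 04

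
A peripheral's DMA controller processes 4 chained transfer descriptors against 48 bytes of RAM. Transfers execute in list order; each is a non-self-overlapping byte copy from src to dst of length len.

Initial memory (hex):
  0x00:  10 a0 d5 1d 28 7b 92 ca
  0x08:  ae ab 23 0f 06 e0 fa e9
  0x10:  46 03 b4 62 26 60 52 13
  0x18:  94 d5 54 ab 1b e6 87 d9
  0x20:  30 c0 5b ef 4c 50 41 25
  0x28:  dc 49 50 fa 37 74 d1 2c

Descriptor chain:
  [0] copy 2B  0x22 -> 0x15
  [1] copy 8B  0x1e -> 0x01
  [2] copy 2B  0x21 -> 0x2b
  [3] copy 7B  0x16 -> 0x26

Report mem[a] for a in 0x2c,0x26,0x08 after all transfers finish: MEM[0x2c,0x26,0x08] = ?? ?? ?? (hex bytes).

  after D0: wrote 2B at 0x15 = 5bef
  after D1: wrote 8B at 0x01 = 87d930c05bef4c50
  after D2: wrote 2B at 0x2b = c05b
  after D3: wrote 7B at 0x26 = ef1394d554ab1b
query mem[0x2c]=0x1b, mem[0x26]=0xef, mem[0x08]=0x50

MEM[0x2c,0x26,0x08] = 1b ef 50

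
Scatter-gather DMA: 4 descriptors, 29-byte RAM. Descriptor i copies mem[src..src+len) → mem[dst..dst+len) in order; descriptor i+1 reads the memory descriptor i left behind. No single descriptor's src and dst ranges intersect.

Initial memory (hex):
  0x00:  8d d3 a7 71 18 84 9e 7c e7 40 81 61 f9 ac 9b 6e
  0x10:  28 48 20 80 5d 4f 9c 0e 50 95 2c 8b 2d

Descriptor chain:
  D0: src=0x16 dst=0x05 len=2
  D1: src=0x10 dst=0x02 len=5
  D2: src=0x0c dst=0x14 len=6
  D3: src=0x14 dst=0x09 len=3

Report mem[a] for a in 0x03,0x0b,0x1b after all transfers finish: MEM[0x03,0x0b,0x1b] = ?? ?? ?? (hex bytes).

MEM[0x03,0x0b,0x1b] = 48 9b 8b

[0] 0x16->0x05 len=2 : 9c 0e
[1] 0x10->0x02 len=5 : 28 48 20 80 5d
[2] 0x0c->0x14 len=6 : f9 ac 9b 6e 28 48
[3] 0x14->0x09 len=3 : f9 ac 9b
query mem[0x03]=0x48, mem[0x0b]=0x9b, mem[0x1b]=0x8b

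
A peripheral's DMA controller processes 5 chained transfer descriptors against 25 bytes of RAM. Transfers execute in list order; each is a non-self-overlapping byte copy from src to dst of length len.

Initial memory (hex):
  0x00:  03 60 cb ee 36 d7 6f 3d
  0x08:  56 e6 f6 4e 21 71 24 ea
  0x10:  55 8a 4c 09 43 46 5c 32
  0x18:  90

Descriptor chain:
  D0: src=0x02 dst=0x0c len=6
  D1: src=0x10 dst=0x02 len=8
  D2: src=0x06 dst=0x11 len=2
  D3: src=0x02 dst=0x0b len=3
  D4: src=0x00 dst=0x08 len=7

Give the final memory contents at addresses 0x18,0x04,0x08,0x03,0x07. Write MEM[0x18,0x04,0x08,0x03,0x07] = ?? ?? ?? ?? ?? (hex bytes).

[0] 0x02->0x0c len=6 : cb ee 36 d7 6f 3d
[1] 0x10->0x02 len=8 : 6f 3d 4c 09 43 46 5c 32
[2] 0x06->0x11 len=2 : 43 46
[3] 0x02->0x0b len=3 : 6f 3d 4c
[4] 0x00->0x08 len=7 : 03 60 6f 3d 4c 09 43
query mem[0x18]=0x90, mem[0x04]=0x4c, mem[0x08]=0x03, mem[0x03]=0x3d, mem[0x07]=0x46

MEM[0x18,0x04,0x08,0x03,0x07] = 90 4c 03 3d 46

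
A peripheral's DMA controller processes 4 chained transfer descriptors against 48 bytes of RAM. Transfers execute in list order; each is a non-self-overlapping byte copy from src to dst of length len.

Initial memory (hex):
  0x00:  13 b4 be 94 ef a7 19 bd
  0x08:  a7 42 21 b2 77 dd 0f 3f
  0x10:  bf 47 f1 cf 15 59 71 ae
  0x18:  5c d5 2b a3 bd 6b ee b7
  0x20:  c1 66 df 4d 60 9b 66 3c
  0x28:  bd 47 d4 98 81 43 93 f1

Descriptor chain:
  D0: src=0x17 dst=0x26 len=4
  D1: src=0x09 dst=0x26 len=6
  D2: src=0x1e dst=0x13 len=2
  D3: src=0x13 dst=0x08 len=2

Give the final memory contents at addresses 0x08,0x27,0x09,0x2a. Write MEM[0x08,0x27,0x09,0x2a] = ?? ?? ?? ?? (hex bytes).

MEM[0x08,0x27,0x09,0x2a] = ee 21 b7 dd

  after D0: wrote 4B at 0x26 = ae5cd52b
  after D1: wrote 6B at 0x26 = 4221b277dd0f
  after D2: wrote 2B at 0x13 = eeb7
  after D3: wrote 2B at 0x08 = eeb7
query mem[0x08]=0xee, mem[0x27]=0x21, mem[0x09]=0xb7, mem[0x2a]=0xdd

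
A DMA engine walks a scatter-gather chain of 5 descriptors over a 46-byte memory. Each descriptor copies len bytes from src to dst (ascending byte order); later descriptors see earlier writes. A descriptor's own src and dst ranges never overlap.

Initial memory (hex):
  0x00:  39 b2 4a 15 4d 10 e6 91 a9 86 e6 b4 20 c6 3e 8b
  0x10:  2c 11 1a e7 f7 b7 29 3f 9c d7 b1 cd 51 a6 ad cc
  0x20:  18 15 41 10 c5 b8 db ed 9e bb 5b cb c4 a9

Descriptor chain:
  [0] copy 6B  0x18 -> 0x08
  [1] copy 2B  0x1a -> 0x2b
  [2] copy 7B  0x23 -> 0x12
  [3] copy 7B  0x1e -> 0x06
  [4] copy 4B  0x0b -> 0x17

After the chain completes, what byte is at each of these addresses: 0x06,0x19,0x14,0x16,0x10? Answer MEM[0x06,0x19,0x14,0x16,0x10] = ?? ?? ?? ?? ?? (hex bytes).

D0: mem[0x08..0x0d] <- [9c d7 b1 cd 51 a6]
D1: mem[0x2b..0x2c] <- [b1 cd]
D2: mem[0x12..0x18] <- [10 c5 b8 db ed 9e bb]
D3: mem[0x06..0x0c] <- [ad cc 18 15 41 10 c5]
D4: mem[0x17..0x1a] <- [10 c5 a6 3e]
query mem[0x06]=0xad, mem[0x19]=0xa6, mem[0x14]=0xb8, mem[0x16]=0xed, mem[0x10]=0x2c

MEM[0x06,0x19,0x14,0x16,0x10] = ad a6 b8 ed 2c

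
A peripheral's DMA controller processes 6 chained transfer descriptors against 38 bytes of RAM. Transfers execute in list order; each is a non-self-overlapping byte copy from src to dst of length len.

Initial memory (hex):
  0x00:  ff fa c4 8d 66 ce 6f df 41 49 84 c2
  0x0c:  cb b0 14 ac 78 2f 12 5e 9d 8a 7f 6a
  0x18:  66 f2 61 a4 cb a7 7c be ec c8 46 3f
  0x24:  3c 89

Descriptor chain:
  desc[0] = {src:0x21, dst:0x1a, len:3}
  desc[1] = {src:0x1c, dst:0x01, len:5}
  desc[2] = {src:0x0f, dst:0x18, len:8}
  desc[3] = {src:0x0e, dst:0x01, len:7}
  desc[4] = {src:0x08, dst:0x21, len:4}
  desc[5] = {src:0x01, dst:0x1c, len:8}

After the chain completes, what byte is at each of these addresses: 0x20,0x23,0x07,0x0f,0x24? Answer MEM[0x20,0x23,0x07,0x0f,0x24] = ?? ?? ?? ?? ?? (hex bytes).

  after D0: wrote 3B at 0x1a = c8463f
  after D1: wrote 5B at 0x01 = 3fa77cbeec
  after D2: wrote 8B at 0x18 = ac782f125e9d8a7f
  after D3: wrote 7B at 0x01 = 14ac782f125e9d
  after D4: wrote 4B at 0x21 = 414984c2
  after D5: wrote 8B at 0x1c = 14ac782f125e9d41
query mem[0x20]=0x12, mem[0x23]=0x41, mem[0x07]=0x9d, mem[0x0f]=0xac, mem[0x24]=0xc2

MEM[0x20,0x23,0x07,0x0f,0x24] = 12 41 9d ac c2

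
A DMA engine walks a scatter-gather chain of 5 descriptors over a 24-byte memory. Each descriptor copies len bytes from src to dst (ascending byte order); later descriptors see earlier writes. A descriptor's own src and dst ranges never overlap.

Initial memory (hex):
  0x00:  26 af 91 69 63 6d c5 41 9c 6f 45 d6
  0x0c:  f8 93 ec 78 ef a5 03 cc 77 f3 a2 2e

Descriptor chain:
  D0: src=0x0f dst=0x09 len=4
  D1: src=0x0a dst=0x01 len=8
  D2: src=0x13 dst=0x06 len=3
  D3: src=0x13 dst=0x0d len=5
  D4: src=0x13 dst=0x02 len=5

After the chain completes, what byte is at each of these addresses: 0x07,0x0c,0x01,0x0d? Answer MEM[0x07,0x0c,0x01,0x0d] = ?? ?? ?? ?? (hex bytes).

MEM[0x07,0x0c,0x01,0x0d] = 77 03 ef cc

  after D0: wrote 4B at 0x09 = 78efa503
  after D1: wrote 8B at 0x01 = efa50393ec78efa5
  after D2: wrote 3B at 0x06 = cc77f3
  after D3: wrote 5B at 0x0d = cc77f3a22e
  after D4: wrote 5B at 0x02 = cc77f3a22e
query mem[0x07]=0x77, mem[0x0c]=0x03, mem[0x01]=0xef, mem[0x0d]=0xcc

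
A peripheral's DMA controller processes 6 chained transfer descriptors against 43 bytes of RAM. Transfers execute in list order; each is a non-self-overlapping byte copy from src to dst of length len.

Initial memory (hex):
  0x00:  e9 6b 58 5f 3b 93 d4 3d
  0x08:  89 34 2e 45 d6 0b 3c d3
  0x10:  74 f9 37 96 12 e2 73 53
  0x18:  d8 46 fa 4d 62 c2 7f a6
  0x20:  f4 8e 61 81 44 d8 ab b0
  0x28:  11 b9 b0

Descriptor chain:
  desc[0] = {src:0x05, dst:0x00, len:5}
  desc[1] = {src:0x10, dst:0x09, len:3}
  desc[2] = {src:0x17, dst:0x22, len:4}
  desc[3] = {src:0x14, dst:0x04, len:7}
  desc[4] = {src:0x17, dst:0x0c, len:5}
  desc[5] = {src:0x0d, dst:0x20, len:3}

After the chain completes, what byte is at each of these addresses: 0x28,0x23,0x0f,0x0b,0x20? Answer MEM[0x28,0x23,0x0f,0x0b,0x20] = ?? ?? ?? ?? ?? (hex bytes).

MEM[0x28,0x23,0x0f,0x0b,0x20] = 11 d8 fa 37 d8

D0: mem[0x00..0x04] <- [93 d4 3d 89 34]
D1: mem[0x09..0x0b] <- [74 f9 37]
D2: mem[0x22..0x25] <- [53 d8 46 fa]
D3: mem[0x04..0x0a] <- [12 e2 73 53 d8 46 fa]
D4: mem[0x0c..0x10] <- [53 d8 46 fa 4d]
D5: mem[0x20..0x22] <- [d8 46 fa]
query mem[0x28]=0x11, mem[0x23]=0xd8, mem[0x0f]=0xfa, mem[0x0b]=0x37, mem[0x20]=0xd8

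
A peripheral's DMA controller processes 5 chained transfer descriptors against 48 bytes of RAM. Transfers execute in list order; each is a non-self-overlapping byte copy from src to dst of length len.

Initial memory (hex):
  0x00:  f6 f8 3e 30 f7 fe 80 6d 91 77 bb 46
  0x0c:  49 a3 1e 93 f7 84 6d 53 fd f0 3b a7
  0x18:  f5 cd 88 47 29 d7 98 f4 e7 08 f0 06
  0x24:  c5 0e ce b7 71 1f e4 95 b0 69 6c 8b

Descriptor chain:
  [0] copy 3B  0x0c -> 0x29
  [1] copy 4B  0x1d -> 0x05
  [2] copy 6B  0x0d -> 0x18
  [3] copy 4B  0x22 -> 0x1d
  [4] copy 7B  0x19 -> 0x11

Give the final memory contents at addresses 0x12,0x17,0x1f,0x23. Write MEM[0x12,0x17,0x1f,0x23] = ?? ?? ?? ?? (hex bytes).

[0] 0x0c->0x29 len=3 : 49 a3 1e
[1] 0x1d->0x05 len=4 : d7 98 f4 e7
[2] 0x0d->0x18 len=6 : a3 1e 93 f7 84 6d
[3] 0x22->0x1d len=4 : f0 06 c5 0e
[4] 0x19->0x11 len=7 : 1e 93 f7 84 f0 06 c5
query mem[0x12]=0x93, mem[0x17]=0xc5, mem[0x1f]=0xc5, mem[0x23]=0x06

MEM[0x12,0x17,0x1f,0x23] = 93 c5 c5 06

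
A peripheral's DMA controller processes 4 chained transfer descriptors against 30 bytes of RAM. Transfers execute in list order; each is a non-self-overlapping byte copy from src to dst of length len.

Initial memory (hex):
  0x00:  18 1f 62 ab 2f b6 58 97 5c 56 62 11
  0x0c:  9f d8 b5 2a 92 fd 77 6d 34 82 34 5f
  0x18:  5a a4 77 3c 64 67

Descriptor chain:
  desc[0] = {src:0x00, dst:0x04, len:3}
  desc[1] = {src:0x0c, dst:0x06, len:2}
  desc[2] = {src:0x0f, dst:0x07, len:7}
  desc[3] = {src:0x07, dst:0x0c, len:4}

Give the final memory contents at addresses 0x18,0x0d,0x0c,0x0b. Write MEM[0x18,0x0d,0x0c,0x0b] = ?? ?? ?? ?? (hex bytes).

MEM[0x18,0x0d,0x0c,0x0b] = 5a 92 2a 6d

#0 dst[0x04+3] := {0x18,0x1f,0x62}
#1 dst[0x06+2] := {0x9f,0xd8}
#2 dst[0x07+7] := {0x2a,0x92,0xfd,0x77,0x6d,0x34,0x82}
#3 dst[0x0c+4] := {0x2a,0x92,0xfd,0x77}
query mem[0x18]=0x5a, mem[0x0d]=0x92, mem[0x0c]=0x2a, mem[0x0b]=0x6d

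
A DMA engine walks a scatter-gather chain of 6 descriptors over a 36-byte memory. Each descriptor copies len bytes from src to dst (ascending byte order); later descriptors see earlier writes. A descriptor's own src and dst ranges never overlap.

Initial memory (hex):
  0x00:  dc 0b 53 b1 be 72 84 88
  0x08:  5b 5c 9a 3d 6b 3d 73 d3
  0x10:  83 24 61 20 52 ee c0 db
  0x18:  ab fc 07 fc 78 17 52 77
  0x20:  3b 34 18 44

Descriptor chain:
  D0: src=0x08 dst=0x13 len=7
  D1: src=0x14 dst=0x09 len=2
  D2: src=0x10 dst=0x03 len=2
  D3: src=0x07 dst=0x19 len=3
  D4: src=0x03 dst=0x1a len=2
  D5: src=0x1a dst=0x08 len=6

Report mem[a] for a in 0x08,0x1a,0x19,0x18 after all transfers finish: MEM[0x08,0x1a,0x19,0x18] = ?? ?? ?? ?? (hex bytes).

  after D0: wrote 7B at 0x13 = 5b5c9a3d6b3d73
  after D1: wrote 2B at 0x09 = 5c9a
  after D2: wrote 2B at 0x03 = 8324
  after D3: wrote 3B at 0x19 = 885b5c
  after D4: wrote 2B at 0x1a = 8324
  after D5: wrote 6B at 0x08 = 832478175277
query mem[0x08]=0x83, mem[0x1a]=0x83, mem[0x19]=0x88, mem[0x18]=0x3d

MEM[0x08,0x1a,0x19,0x18] = 83 83 88 3d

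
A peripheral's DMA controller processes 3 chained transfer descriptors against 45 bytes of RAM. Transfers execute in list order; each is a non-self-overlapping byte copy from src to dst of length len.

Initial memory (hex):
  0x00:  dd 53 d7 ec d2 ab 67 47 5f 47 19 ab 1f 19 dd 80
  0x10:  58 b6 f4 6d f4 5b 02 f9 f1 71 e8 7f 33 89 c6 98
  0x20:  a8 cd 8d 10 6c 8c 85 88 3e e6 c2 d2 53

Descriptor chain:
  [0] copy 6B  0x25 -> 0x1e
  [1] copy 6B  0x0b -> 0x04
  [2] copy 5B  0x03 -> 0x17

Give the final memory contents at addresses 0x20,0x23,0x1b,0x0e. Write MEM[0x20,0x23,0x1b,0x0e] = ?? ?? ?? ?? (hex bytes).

D0: mem[0x1e..0x23] <- [8c 85 88 3e e6 c2]
D1: mem[0x04..0x09] <- [ab 1f 19 dd 80 58]
D2: mem[0x17..0x1b] <- [ec ab 1f 19 dd]
query mem[0x20]=0x88, mem[0x23]=0xc2, mem[0x1b]=0xdd, mem[0x0e]=0xdd

MEM[0x20,0x23,0x1b,0x0e] = 88 c2 dd dd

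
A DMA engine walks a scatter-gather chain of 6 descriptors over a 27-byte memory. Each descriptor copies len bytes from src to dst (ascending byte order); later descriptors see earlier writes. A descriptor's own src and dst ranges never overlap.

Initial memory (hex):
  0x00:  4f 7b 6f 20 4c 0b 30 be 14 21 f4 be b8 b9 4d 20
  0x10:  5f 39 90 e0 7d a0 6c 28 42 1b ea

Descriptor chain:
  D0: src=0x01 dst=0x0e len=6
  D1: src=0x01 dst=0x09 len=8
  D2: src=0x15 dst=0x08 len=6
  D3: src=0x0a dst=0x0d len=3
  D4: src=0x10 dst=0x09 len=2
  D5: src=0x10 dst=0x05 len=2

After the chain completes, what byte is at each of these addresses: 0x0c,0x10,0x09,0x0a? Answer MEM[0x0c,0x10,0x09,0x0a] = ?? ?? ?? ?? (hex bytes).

#0 dst[0x0e+6] := {0x7b,0x6f,0x20,0x4c,0x0b,0x30}
#1 dst[0x09+8] := {0x7b,0x6f,0x20,0x4c,0x0b,0x30,0xbe,0x14}
#2 dst[0x08+6] := {0xa0,0x6c,0x28,0x42,0x1b,0xea}
#3 dst[0x0d+3] := {0x28,0x42,0x1b}
#4 dst[0x09+2] := {0x14,0x4c}
#5 dst[0x05+2] := {0x14,0x4c}
query mem[0x0c]=0x1b, mem[0x10]=0x14, mem[0x09]=0x14, mem[0x0a]=0x4c

MEM[0x0c,0x10,0x09,0x0a] = 1b 14 14 4c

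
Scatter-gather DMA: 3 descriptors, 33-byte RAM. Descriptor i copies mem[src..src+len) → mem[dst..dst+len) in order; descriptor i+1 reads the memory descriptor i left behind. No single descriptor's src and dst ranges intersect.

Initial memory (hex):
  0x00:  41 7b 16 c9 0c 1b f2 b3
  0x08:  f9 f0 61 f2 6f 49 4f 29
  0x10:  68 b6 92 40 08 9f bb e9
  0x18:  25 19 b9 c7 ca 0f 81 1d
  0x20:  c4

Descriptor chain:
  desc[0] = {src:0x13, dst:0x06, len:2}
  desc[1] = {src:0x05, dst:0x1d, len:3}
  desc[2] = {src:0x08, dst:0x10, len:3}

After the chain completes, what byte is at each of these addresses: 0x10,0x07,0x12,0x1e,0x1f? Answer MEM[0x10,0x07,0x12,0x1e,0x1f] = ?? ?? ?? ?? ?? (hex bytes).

  after D0: wrote 2B at 0x06 = 4008
  after D1: wrote 3B at 0x1d = 1b4008
  after D2: wrote 3B at 0x10 = f9f061
query mem[0x10]=0xf9, mem[0x07]=0x08, mem[0x12]=0x61, mem[0x1e]=0x40, mem[0x1f]=0x08

MEM[0x10,0x07,0x12,0x1e,0x1f] = f9 08 61 40 08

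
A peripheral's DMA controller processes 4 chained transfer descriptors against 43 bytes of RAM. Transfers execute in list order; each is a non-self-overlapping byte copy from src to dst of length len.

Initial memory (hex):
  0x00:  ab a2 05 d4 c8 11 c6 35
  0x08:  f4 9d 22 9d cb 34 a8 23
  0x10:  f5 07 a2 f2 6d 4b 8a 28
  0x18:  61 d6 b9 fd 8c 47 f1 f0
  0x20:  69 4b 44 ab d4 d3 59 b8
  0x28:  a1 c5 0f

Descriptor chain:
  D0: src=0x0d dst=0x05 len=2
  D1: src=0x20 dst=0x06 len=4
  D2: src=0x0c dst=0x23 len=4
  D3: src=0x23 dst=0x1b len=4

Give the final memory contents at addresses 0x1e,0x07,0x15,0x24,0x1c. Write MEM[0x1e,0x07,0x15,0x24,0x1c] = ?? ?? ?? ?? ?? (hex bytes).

MEM[0x1e,0x07,0x15,0x24,0x1c] = 23 4b 4b 34 34

[0] 0x0d->0x05 len=2 : 34 a8
[1] 0x20->0x06 len=4 : 69 4b 44 ab
[2] 0x0c->0x23 len=4 : cb 34 a8 23
[3] 0x23->0x1b len=4 : cb 34 a8 23
query mem[0x1e]=0x23, mem[0x07]=0x4b, mem[0x15]=0x4b, mem[0x24]=0x34, mem[0x1c]=0x34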